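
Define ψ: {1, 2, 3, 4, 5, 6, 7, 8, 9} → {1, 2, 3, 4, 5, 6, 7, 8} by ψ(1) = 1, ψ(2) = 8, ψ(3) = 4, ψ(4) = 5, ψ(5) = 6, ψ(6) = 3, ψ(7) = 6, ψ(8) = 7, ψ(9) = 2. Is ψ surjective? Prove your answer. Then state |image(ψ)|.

Every element of the codomain has a preimage: 1 = ψ(1), 2 = ψ(9), 3 = ψ(6), 4 = ψ(3), 5 = ψ(4), 6 = ψ(5), 7 = ψ(8), 8 = ψ(2).
So ψ is surjective.
The image of ψ is {1, 2, 3, 4, 5, 6, 7, 8}, which has 8 elements.

8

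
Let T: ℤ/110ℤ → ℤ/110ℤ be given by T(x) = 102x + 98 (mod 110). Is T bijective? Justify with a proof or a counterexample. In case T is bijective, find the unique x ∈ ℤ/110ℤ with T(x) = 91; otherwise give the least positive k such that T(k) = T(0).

55

Recall: T is injective if T(x_1) = T(x_2) implies x_1 = x_2.
We have gcd(102, 110) = 2 > 1. Taking x_1 = 0 and x_2 = 55: T(0) = 98 and T(55) = 102·55 + 98 = 5708 ≡ 98 (mod 110).
So T(0) = T(55) while 0 ≠ 55, therefore T is not injective, hence not bijective.
Since T is not bijective, we find the least positive k with T(k) = T(0): this means 102k ≡ 0 (mod 110), i.e. 110 ∣ 102k. Since gcd(102, 110) = 2, dividing through by 2 this holds exactly when 55 ∣ 51k, and as gcd(51, 55) = 1, exactly when 55 ∣ k.
The smallest positive such k is 55.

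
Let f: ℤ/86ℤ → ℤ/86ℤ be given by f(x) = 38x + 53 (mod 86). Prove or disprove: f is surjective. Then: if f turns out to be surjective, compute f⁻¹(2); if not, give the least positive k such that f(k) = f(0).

43

By definition, surjectivity means every element of the codomain has a preimage under f.
Since gcd(38, 86) = 2, we have 38x ≡ 0 (mod 2) for all x, so f(x) ≡ 1 (mod 2).
But 0 ≢ 1 (mod 2), so 0 ∈ ℤ/86ℤ has no preimage. Therefore f is not surjective.
Since f is not surjective, we find the least positive k with f(k) = f(0): this means 38k ≡ 0 (mod 86), i.e. 86 ∣ 38k. Since gcd(38, 86) = 2, dividing through by 2 this holds exactly when 43 ∣ 19k, and as gcd(19, 43) = 1, exactly when 43 ∣ k.
The smallest positive such k is 43.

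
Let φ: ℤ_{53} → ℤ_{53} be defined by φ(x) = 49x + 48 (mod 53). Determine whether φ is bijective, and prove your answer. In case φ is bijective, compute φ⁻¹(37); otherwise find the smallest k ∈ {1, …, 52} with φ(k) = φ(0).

16

Recall: φ is injective when φ(x_1) = φ(x_2) forces x_1 = x_2.
If φ(x_1) = φ(x_2), then 49x_1 ≡ 49x_2 (mod 53). Because gcd(49, 53) = 1, we may cancel 49 to get x_1 ≡ x_2 (mod 53).
We now compute 49⁻¹ mod 53 explicitly. Euclid's algorithm: 53 = 1·49 + 4, 49 = 12·4 + 1; back-substituting gives 1 = 13·49 − 12·53, so 49⁻¹ ≡ 13 (mod 53).
For any y ∈ ℤ_{53}, x = 13(y − 48) mod 53 satisfies φ(x) = 49·13(y − 48) + 48 ≡ y (since 49·13 ≡ 1 mod 53). So every y has a preimage.
Thus φ is bijective.
Since φ is bijective, we find φ⁻¹(37): we need 49x ≡ 37 − 48 ≡ 42 (mod 53). Using 49⁻¹ = 13: x ≡ 13·42 = 546 = 10·53 + 16, so x = 16.
Check: φ(16) = 49·16 + 48 = 832 = 15·53 + 37 ≡ 37 (mod 53).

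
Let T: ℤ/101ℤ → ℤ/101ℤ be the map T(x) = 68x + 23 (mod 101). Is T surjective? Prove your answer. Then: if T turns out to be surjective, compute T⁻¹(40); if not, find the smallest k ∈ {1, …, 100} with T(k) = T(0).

76

Since gcd(68, 101) = 1, 68 is invertible modulo 101. Euclid's algorithm: 101 = 1·68 + 33, 68 = 2·33 + 2, 33 = 16·2 + 1; back-substituting gives 1 = 52·68 − 35·101, so 68⁻¹ ≡ 52 (mod 101).
Then y ↦ 52(y − 23) is a two-sided inverse to T, so every y ∈ ℤ/101ℤ has a preimage.
So T is surjective.
Since T is surjective, we find T⁻¹(40): we need 68x ≡ 40 − 23 ≡ 17 (mod 101). Using 68⁻¹ = 52: x ≡ 52·17 = 884 = 8·101 + 76, so x = 76.
Check: T(76) = 68·76 + 23 = 5191 = 51·101 + 40 ≡ 40 (mod 101).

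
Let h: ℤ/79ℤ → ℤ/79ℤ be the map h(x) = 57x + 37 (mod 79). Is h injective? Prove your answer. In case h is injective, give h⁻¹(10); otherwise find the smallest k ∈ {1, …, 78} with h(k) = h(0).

Suppose h(u) = h(v) in ℤ/79ℤ. Then 57u + 37 ≡ 57v + 37 (mod 79), so 57(u − v) ≡ 0 (mod 79).
Since gcd(57, 79) = 1, 57 is invertible modulo 79, so u − v ≡ 0 (mod 79), i.e. u = v.
Hence h is injective.
We now compute 57⁻¹ mod 79 explicitly. Euclid's algorithm: 79 = 1·57 + 22, 57 = 2·22 + 13, 22 = 1·13 + 9, 13 = 1·9 + 4, 9 = 2·4 + 1; back-substituting gives 1 = 61·57 − 44·79, so 57⁻¹ ≡ 61 (mod 79).
Since h is injective, we find h⁻¹(10): we need 57x ≡ 10 − 37 ≡ 52 (mod 79). Using 57⁻¹ = 61: x ≡ 61·52 = 3172 = 40·79 + 12, so x = 12.
Check: h(12) = 57·12 + 37 = 721 = 9·79 + 10 ≡ 10 (mod 79).

12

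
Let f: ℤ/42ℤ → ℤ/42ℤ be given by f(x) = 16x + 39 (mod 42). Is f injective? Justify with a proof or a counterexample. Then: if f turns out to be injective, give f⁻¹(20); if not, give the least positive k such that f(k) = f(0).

21

We have gcd(16, 42) = 2 > 1. Taking s = 0 and t = 21: f(0) = 39 and f(21) = 16·21 + 39 = 375 ≡ 39 (mod 42).
So f(0) = f(21) while 0 ≠ 21, thus f is not injective.
Since f is not injective, we find the least positive k with f(k) = f(0): this means 16k ≡ 0 (mod 42), i.e. 42 ∣ 16k. Since gcd(16, 42) = 2, dividing through by 2 this holds exactly when 21 ∣ 8k, and as gcd(8, 21) = 1, exactly when 21 ∣ k.
The smallest positive such k is 21.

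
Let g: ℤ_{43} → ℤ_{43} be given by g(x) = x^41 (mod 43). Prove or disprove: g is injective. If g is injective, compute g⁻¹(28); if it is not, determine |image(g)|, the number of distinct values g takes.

Since 43 is prime, the nonzero elements of ℤ_{43} form a cyclic group of order 42.
As gcd(41, 42) = 1, raising to the 41st power is a bijection on this group: if u^41 ≡ v^41 then (uv^{−1})^41 = 1, and the only element of order dividing gcd(41, 42) = 1 is 1, so u = v.
With g(0) = 0 this makes g injective on all of ℤ_{43}, hence bijective (finite equal-size domain and codomain). In particular g is injective.
Since g is injective, we find the preimage of 28. The inverse of x ↦ x^41 on (ℤ_{43})^× is x ↦ x^41, because 41·41 = 1681 = 40·42 + 1 ≡ 1 (mod 42) and x^{42} = 1 for x ≠ 0 (Fermat). So g⁻¹(28) = 28^41 mod 43.
Repeated squaring mod 43: 28^1 ≡ 28, 28^2 ≡ 28² = 784 ≡ 10, 28^4 ≡ 10² = 100 ≡ 14, 28^8 ≡ 14² = 196 ≡ 24, 28^16 ≡ 24² = 576 ≡ 17, 28^32 ≡ 17² = 289 ≡ 31. Since 41 = 32 + 8 + 1, 28^41 ≡ 31·24·28: 31·24 = 744 ≡ 13, then 13·28 = 364 ≡ 20. So 28^41 ≡ 20 (mod 43).
Hence g⁻¹(28) = 20.

20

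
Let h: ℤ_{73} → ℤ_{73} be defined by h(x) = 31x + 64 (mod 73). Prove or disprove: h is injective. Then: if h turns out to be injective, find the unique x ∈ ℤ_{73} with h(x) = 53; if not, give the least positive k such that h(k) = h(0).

Recall that h is injective if h(a) = h(b) implies a = b.
If h(a) = h(b), then 31a ≡ 31b (mod 73). Because gcd(31, 73) = 1, we may cancel 31 to get a ≡ b (mod 73).
Hence h is injective.
We now compute 31⁻¹ mod 73 explicitly. Euclid's algorithm: 73 = 2·31 + 11, 31 = 2·11 + 9, 11 = 1·9 + 2, 9 = 4·2 + 1; back-substituting gives 1 = 33·31 − 14·73, so 31⁻¹ ≡ 33 (mod 73).
Since h is injective, we compute h⁻¹(53): solve 31x + 64 ≡ 53 (mod 73), i.e. 31x ≡ 62 (mod 73).
Multiplying by 31⁻¹ = 33 gives x ≡ 33·62 = 2046 = 28·73 + 2 ≡ 2 (mod 73).
Check: h(2) = 31·2 + 64 = 126 = 1·73 + 53 ≡ 53 (mod 73).

2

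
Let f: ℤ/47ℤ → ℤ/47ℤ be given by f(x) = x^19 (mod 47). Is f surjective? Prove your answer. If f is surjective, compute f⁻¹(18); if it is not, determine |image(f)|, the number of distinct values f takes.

3

Since 47 is prime, the nonzero elements of ℤ/47ℤ form a cyclic group of order 46.
As gcd(19, 46) = 1, raising to the 19th power is a bijection on this group: if x_1^19 ≡ x_2^19 then (x_1x_2^{−1})^19 = 1, and the only element of order dividing gcd(19, 46) = 1 is 1, so x_1 = x_2.
With f(0) = 0 this makes f injective on all of ℤ/47ℤ, hence bijective (finite equal-size domain and codomain). In particular f is surjective.
Since f is surjective, we find the preimage of 18. The inverse of x ↦ x^19 on (ℤ/47ℤ)^× is x ↦ x^17, because 19·17 = 323 = 7·46 + 1 ≡ 1 (mod 46) and x^{46} = 1 for x ≠ 0 (Fermat). So f⁻¹(18) = 18^17 mod 47.
Repeated squaring mod 47: 18^1 ≡ 18, 18^2 ≡ 18² = 324 ≡ 42, 18^4 ≡ 42² = 1764 ≡ 25, 18^8 ≡ 25² = 625 ≡ 14, 18^16 ≡ 14² = 196 ≡ 8. Since 17 = 16 + 1, 18^17 ≡ 8·18: 8·18 = 144 ≡ 3. So 18^17 ≡ 3 (mod 47).
Hence f⁻¹(18) = 3.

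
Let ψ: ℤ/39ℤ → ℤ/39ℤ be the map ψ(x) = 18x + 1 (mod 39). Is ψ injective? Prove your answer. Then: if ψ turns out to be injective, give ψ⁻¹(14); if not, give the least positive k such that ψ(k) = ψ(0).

13

We have gcd(18, 39) = 3 > 1. Taking u = 0 and v = 13: ψ(0) = 1 and ψ(13) = 18·13 + 1 = 235 ≡ 1 (mod 39).
So ψ(0) = ψ(13) while 0 ≠ 13, thus ψ is not injective.
Since ψ is not injective, we find the least positive k with ψ(k) = ψ(0): this means 18k ≡ 0 (mod 39), i.e. 39 ∣ 18k. Since gcd(18, 39) = 3, dividing through by 3 this holds exactly when 13 ∣ 6k, and as gcd(6, 13) = 1, exactly when 13 ∣ k.
The smallest positive such k is 13.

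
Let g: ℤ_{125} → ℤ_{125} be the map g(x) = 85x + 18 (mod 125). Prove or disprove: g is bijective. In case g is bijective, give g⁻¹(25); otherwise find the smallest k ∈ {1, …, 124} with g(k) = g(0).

25

We have gcd(85, 125) = 5 > 1. Taking x_1 = 0 and x_2 = 25: g(0) = 18 and g(25) = 85·25 + 18 = 2143 ≡ 18 (mod 125).
So g(0) = g(25) while 0 ≠ 25, so g is not injective, hence not bijective.
Since g is not bijective, we find the least positive k with g(k) = g(0): this means 85k ≡ 0 (mod 125), i.e. 125 ∣ 85k. Since gcd(85, 125) = 5, dividing through by 5 this holds exactly when 25 ∣ 17k, and as gcd(17, 25) = 1, exactly when 25 ∣ k.
The smallest positive such k is 25.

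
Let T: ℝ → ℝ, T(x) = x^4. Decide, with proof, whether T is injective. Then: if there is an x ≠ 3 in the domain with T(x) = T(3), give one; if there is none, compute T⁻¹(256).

-3

T(3) = 81 = (−3)^4 = T(−3) (since 4 is even), with 3 ≠ −3. So T is not injective.
For the follow-up, such an x exists: taking x = −3 ∈ ℝ gives T(−3) = 81 = T(3) with −3 ≠ 3.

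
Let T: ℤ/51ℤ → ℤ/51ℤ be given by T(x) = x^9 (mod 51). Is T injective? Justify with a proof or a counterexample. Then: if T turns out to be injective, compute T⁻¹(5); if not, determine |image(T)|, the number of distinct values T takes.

29

Computing x^9 mod 51 for each x (by repeated squaring, reducing mod 51 at every step), the values T(0), T(1), …, T(50) are: 0, 1, 2, 48, 4, 29, 45, 10, 8, 9, 7, 23, 39, 13, 20, 15, 16, 17, 18, 19, 14, 21, 46, 11, 27, 25, 26, 24, 40, 5, 30, 37, 32, 33, 34, 35, 36, 31, 38, 12, 28, 44, 42, 43, 41, 6, 22, 47, 3, 49, 50.
Every element of ℤ/51ℤ appears exactly once in this list, so T is a bijection, and in particular injective.
Since T is injective, we read off the preimage of 5 from the same table: T(29) = 5, so T⁻¹(5) = 29.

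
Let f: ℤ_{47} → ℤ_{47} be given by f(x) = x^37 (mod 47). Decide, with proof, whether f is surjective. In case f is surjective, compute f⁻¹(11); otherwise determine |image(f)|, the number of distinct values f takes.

29

Since 47 is prime, the nonzero elements of ℤ_{47} form a cyclic group of order 46.
As gcd(37, 46) = 1, raising to the 37th power is a bijection on this group: if a^37 ≡ b^37 then (ab^{−1})^37 = 1, and the only element of order dividing gcd(37, 46) = 1 is 1, so a = b.
With f(0) = 0 this makes f injective on all of ℤ_{47}, hence bijective (finite equal-size domain and codomain). In particular f is surjective.
Since f is surjective, we find the preimage of 11. The inverse of x ↦ x^37 on (ℤ_{47})^× is x ↦ x^5, because 37·5 = 185 = 4·46 + 1 ≡ 1 (mod 46) and x^{46} = 1 for x ≠ 0 (Fermat). So f⁻¹(11) = 11^5 mod 47.
Repeated squaring mod 47: 11^1 ≡ 11, 11^2 ≡ 11² = 121 ≡ 27, 11^4 ≡ 27² = 729 ≡ 24. Since 5 = 4 + 1, 11^5 ≡ 24·11: 24·11 = 264 ≡ 29. So 11^5 ≡ 29 (mod 47).
Hence f⁻¹(11) = 29.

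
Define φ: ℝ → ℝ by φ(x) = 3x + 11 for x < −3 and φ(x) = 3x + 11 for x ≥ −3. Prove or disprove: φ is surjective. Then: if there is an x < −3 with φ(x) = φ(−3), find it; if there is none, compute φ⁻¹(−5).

Both pieces are strictly increasing (slopes 3 and 3), so each is injective on its own interval.
The left piece maps (−∞, −3) onto (−∞, 2); the right piece maps [−3, ∞) onto [2, ∞).
These images together cover ℝ, so φ is surjective.
Because the two images are disjoint, no x < −3 has φ(x) = φ(−3), so we compute φ⁻¹(−5): −5 lies in (−∞, 2), so solve 3x + 11 = −5: x = (−5 − 11)/3 = −16/3.

-16/3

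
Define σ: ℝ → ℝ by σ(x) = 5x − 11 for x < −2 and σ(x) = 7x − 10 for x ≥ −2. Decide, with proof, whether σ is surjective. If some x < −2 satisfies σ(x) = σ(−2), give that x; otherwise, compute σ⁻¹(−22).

-13/5

Both pieces are strictly increasing (slopes 5 and 7), so each is injective on its own interval.
The left piece maps (−∞, −2) onto (−∞, −21); the right piece maps [−2, ∞) onto [−24, ∞).
The union (−∞, −21) ∪ [−24, ∞) covers ℝ, so σ is surjective.
For the follow-up: the images overlap, so an x < −2 with σ(x) = σ(−2) exists. σ(−2) = −24; solving 5x − 11 = −24 for x < −2 gives x = (−24 + 11)/5 = −13/5.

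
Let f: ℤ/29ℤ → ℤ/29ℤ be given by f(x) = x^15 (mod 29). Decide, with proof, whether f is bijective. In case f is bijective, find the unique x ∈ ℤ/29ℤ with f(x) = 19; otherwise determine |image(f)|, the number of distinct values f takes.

10

Since 29 is prime, the nonzero elements of ℤ/29ℤ form a cyclic group of order 28.
As gcd(15, 28) = 1, raising to the 15th power is a bijection on this group: if u^15 ≡ v^15 then (uv^{−1})^15 = 1, and the only element of order dividing gcd(15, 28) = 1 is 1, so u = v.
With f(0) = 0 this makes f injective on all of ℤ/29ℤ, hence bijective (finite equal-size domain and codomain). In particular f is bijective.
Since f is bijective, we find the preimage of 19. The inverse of x ↦ x^15 on (ℤ/29ℤ)^× is x ↦ x^15, because 15·15 = 225 = 8·28 + 1 ≡ 1 (mod 28) and x^{28} = 1 for x ≠ 0 (Fermat). So f⁻¹(19) = 19^15 mod 29.
Repeated squaring mod 29: 19^1 ≡ 19, 19^2 ≡ 19² = 361 ≡ 13, 19^4 ≡ 13² = 169 ≡ 24, 19^8 ≡ 24² = 576 ≡ 25. Since 15 = 8 + 4 + 2 + 1, 19^15 ≡ 25·24·13·19: 25·24 = 600 ≡ 20, then 20·13 = 260 ≡ 28, then 28·19 = 532 ≡ 10. So 19^15 ≡ 10 (mod 29).
Hence f⁻¹(19) = 10.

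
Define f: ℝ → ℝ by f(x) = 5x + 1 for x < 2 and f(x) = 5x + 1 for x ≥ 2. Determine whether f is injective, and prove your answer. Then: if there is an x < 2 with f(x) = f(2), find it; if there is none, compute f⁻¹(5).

4/5

Both pieces are strictly increasing (slopes 5 and 5), so each is injective on its own interval.
The left piece maps (−∞, 2) onto (−∞, 11); the right piece maps [2, ∞) onto [11, ∞).
These images are disjoint, so no value is attained by both pieces. Hence f is injective.
Because the two images are disjoint, no x < 2 has f(x) = f(2), so we compute f⁻¹(5): 5 lies in (−∞, 11), so solve 5x + 1 = 5: x = (5 − 1)/5 = 4/5.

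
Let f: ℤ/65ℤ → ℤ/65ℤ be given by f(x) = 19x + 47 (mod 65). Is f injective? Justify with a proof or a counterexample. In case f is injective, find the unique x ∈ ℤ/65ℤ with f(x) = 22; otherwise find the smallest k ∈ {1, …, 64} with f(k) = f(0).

If f(a) = f(b), then 19a ≡ 19b (mod 65). Because gcd(19, 65) = 1, we may cancel 19 to get a ≡ b (mod 65).
Thus f is injective.
We now compute 19⁻¹ mod 65 explicitly. Euclid's algorithm: 65 = 3·19 + 8, 19 = 2·8 + 3, 8 = 2·3 + 2, 3 = 1·2 + 1; back-substituting gives 1 = 24·19 − 7·65, so 19⁻¹ ≡ 24 (mod 65).
Since f is injective, we compute f⁻¹(22): solve 19x + 47 ≡ 22 (mod 65), i.e. 19x ≡ 40 (mod 65).
Multiplying by 19⁻¹ = 24 gives x ≡ 24·40 = 960 = 14·65 + 50 ≡ 50 (mod 65).
Check: f(50) = 19·50 + 47 = 997 = 15·65 + 22 ≡ 22 (mod 65).

50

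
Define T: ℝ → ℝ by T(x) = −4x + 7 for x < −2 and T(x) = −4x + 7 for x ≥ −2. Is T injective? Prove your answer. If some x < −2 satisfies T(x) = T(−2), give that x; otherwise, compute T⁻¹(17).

-5/2

Both pieces are strictly decreasing (slopes −4 and −4), so each is injective on its own interval.
The left piece maps (−∞, −2) onto (15, ∞); the right piece maps [−2, ∞) onto (−∞, 15].
These images are disjoint, so no value is attained by both pieces. Thus T is injective.
Because the two images are disjoint, no x < −2 has T(x) = T(−2), so we compute T⁻¹(17): 17 lies in (15, ∞), so solve −4x + 7 = 17: x = (17 − 7)/(−4) = −5/2.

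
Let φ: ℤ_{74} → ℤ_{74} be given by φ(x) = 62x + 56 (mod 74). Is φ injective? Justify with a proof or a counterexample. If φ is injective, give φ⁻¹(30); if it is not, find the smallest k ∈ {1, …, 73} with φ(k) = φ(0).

37

We have gcd(62, 74) = 2 > 1. Taking x_1 = 0 and x_2 = 37: φ(0) = 56 and φ(37) = 62·37 + 56 = 2350 ≡ 56 (mod 74).
So φ(0) = φ(37) while 0 ≠ 37, hence φ is not injective.
Since φ is not injective, we find the least positive k with φ(k) = φ(0): this means 62k ≡ 0 (mod 74), i.e. 74 ∣ 62k. Since gcd(62, 74) = 2, dividing through by 2 this holds exactly when 37 ∣ 31k, and as gcd(31, 37) = 1, exactly when 37 ∣ k.
The smallest positive such k is 37.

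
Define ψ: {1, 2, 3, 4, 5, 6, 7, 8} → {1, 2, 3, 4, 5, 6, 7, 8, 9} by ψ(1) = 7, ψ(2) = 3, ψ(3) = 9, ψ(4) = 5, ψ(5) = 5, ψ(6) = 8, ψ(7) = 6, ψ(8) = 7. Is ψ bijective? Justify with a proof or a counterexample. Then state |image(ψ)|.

6

ψ(4) = 5 = ψ(5) with 4 ≠ 5, so ψ is not injective, hence not bijective.
The image of ψ is {3, 5, 6, 7, 8, 9}, which has 6 elements.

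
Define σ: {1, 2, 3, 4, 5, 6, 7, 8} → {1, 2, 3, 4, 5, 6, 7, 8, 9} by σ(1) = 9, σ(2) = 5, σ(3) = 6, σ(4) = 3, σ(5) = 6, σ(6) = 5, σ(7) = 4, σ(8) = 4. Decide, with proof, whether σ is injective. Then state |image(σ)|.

σ(3) = 6 = σ(5) with 3 ≠ 5, so σ is not injective.
The image of σ is {3, 4, 5, 6, 9}, which has 5 elements.

5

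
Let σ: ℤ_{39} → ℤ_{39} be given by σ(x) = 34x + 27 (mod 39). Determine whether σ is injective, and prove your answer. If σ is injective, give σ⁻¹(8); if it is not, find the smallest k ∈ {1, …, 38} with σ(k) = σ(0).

Suppose σ(u) = σ(v) in ℤ_{39}. Then 34u + 27 ≡ 34v + 27 (mod 39), thus 34(u − v) ≡ 0 (mod 39).
Since gcd(34, 39) = 1, 34 is invertible modulo 39, thus u − v ≡ 0 (mod 39), i.e. u = v.
So σ is injective.
We now compute 34⁻¹ mod 39 explicitly. Euclid's algorithm: 39 = 1·34 + 5, 34 = 6·5 + 4, 5 = 1·4 + 1; back-substituting gives 1 = 31·34 − 27·39, so 34⁻¹ ≡ 31 (mod 39).
Since σ is injective, we compute σ⁻¹(8): solve 34x + 27 ≡ 8 (mod 39), i.e. 34x ≡ 20 (mod 39).
Multiplying by 34⁻¹ = 31 gives x ≡ 31·20 = 620 = 15·39 + 35 ≡ 35 (mod 39).
Check: σ(35) = 34·35 + 27 = 1217 = 31·39 + 8 ≡ 8 (mod 39).

35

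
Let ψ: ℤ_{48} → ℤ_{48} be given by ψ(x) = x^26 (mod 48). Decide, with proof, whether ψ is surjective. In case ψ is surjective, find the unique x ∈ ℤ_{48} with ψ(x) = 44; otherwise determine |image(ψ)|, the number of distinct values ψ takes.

ψ(2): Repeated squaring mod 48: 2^1 ≡ 2, 2^2 ≡ 2² = 4, 2^4 ≡ 4² = 16, 2^8 ≡ 16² = 256 ≡ 16, 2^16 ≡ 16² = 256 ≡ 16. Since 26 = 16 + 8 + 2, 2^26 ≡ 16·16·4: 16·16 = 256 ≡ 16, then 16·4 = 64 ≡ 16. So 2^26 ≡ 16 (mod 48).
ψ(4): Repeated squaring mod 48: 4^1 ≡ 4, 4^2 ≡ 4² = 16, 4^4 ≡ 16² = 256 ≡ 16, 4^8 ≡ 16² = 256 ≡ 16, 4^16 ≡ 16² = 256 ≡ 16. Since 26 = 16 + 8 + 2, 4^26 ≡ 16·16·16: 16·16 = 256 ≡ 16, then 16·16 = 256 ≡ 16. So 4^26 ≡ 16 (mod 48).
So ψ(2) = ψ(4) = 16 while 2 ≠ 4, thus ψ is not injective.
A non-injective map from the 48-element set ℤ_{48} to itself takes at most 47 distinct values, so it cannot be surjective. Hence ψ is not surjective.
Since ψ is not surjective, we determine |image(ψ)|. Computing x^26 mod 48 for each x (by repeated squaring, reducing mod 48 at every step), the values ψ(0), ψ(1), …, ψ(47) are: 0, 1, 16, 9, 16, 25, 0, 1, 16, 33, 16, 25, 0, 25, 16, 33, 16, 1, 0, 25, 16, 9, 16, 1, 0, 1, 16, 9, 16, 25, 0, 1, 16, 33, 16, 25, 0, 25, 16, 33, 16, 1, 0, 25, 16, 9, 16, 1.
The distinct values are {0, 1, 9, 16, 25, 33}; there are 6 of them.

6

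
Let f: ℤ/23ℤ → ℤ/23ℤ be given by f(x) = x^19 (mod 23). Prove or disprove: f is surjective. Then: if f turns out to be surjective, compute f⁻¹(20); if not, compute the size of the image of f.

Since 23 is prime, the nonzero elements of ℤ/23ℤ form a cyclic group of order 22.
As gcd(19, 22) = 1, raising to the 19th power is a bijection on this group: if s^19 ≡ t^19 then (st^{−1})^19 = 1, and the only element of order dividing gcd(19, 22) = 1 is 1, so s = t.
With f(0) = 0 this makes f injective on all of ℤ/23ℤ, hence bijective (finite equal-size domain and codomain). In particular f is surjective.
Since f is surjective, we find the preimage of 20. The inverse of x ↦ x^19 on (ℤ/23ℤ)^× is x ↦ x^7, because 19·7 = 133 = 6·22 + 1 ≡ 1 (mod 22) and x^{22} = 1 for x ≠ 0 (Fermat). So f⁻¹(20) = 20^7 mod 23.
Repeated squaring mod 23: 20^1 ≡ 20, 20^2 ≡ 20² = 400 ≡ 9, 20^4 ≡ 9² = 81 ≡ 12. Since 7 = 4 + 2 + 1, 20^7 ≡ 12·9·20: 12·9 = 108 ≡ 16, then 16·20 = 320 ≡ 21. So 20^7 ≡ 21 (mod 23).
Hence f⁻¹(20) = 21.

21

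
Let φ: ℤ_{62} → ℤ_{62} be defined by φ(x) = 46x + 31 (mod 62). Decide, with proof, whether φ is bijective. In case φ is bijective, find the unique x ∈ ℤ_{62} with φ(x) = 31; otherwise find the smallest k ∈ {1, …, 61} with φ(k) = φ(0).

31

Recall: φ is injective if φ(x_1) = φ(x_2) implies x_1 = x_2.
We have gcd(46, 62) = 2 > 1. Taking x_1 = 0 and x_2 = 31: φ(0) = 31 and φ(31) = 46·31 + 31 = 1457 ≡ 31 (mod 62).
So φ(0) = φ(31) while 0 ≠ 31, thus φ is not injective, hence not bijective.
Since φ is not bijective, we find the least positive k with φ(k) = φ(0): this means 46k ≡ 0 (mod 62), i.e. 62 ∣ 46k. Since gcd(46, 62) = 2, dividing through by 2 this holds exactly when 31 ∣ 23k, and as gcd(23, 31) = 1, exactly when 31 ∣ k.
The smallest positive such k is 31.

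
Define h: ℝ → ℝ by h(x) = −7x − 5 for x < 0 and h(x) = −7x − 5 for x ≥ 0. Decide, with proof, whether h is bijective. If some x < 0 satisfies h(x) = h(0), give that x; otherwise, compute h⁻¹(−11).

Both pieces are strictly decreasing (slopes −7 and −7), so each is injective on its own interval.
The left piece maps (−∞, 0) onto (−5, ∞); the right piece maps [0, ∞) onto (−∞, −5].
Since −5 = −5, the images partition ℝ: h is injective and surjective, hence bijective.
Because the two images are disjoint, no x < 0 has h(x) = h(0), so we compute h⁻¹(−11): −11 lies in (−∞, −5], so solve −7x − 5 = −11: x = (−11 + 5)/(−7) = 6/7.

6/7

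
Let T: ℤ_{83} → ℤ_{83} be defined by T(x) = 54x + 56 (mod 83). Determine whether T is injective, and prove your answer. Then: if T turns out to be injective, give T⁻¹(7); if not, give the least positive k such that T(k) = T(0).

16

If T(s) = T(t), then 54s ≡ 54t (mod 83). Because gcd(54, 83) = 1, we may cancel 54 to get s ≡ t (mod 83).
Hence T is injective.
We now compute 54⁻¹ mod 83 explicitly. Euclid's algorithm: 83 = 1·54 + 29, 54 = 1·29 + 25, 29 = 1·25 + 4, 25 = 6·4 + 1; back-substituting gives 1 = 20·54 − 13·83, so 54⁻¹ ≡ 20 (mod 83).
Since T is injective, we find T⁻¹(7): we need 54x ≡ 7 − 56 ≡ 34 (mod 83). Using 54⁻¹ = 20: x ≡ 20·34 = 680 = 8·83 + 16, so x = 16.
Check: T(16) = 54·16 + 56 = 920 = 11·83 + 7 ≡ 7 (mod 83).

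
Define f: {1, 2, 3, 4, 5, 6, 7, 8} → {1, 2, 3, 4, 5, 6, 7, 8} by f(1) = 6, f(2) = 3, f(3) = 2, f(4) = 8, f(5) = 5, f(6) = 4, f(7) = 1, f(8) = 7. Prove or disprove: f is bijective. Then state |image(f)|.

8

The values 6, 3, 2, 8, 5, 4, 1, 7 are a permutation of {1, 2, 3, 4, 5, 6, 7, 8}: each element appears exactly once.
So f is injective and surjective, hence bijective.
The image of f is {1, 2, 3, 4, 5, 6, 7, 8}, which has 8 elements.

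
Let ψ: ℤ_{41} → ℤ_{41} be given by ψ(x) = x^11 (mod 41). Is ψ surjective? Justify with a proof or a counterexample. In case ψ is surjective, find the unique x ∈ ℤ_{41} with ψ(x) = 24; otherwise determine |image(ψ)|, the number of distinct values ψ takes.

Since 41 is prime, the nonzero elements of ℤ_{41} form a cyclic group of order 40.
As gcd(11, 40) = 1, raising to the 11th power is a bijection on this group: if s^11 ≡ t^11 then (st^{−1})^11 = 1, and the only element of order dividing gcd(11, 40) = 1 is 1, so s = t.
With ψ(0) = 0 this makes ψ injective on all of ℤ_{41}, hence bijective (finite equal-size domain and codomain). In particular ψ is surjective.
Since ψ is surjective, we find the preimage of 24. The inverse of x ↦ x^11 on (ℤ_{41})^× is x ↦ x^11, because 11·11 = 121 = 3·40 + 1 ≡ 1 (mod 40) and x^{40} = 1 for x ≠ 0 (Fermat). So ψ⁻¹(24) = 24^11 mod 41.
Repeated squaring mod 41: 24^1 ≡ 24, 24^2 ≡ 24² = 576 ≡ 2, 24^4 ≡ 2² = 4, 24^8 ≡ 4² = 16. Since 11 = 8 + 2 + 1, 24^11 ≡ 16·2·24: 16·2 = 32, then 32·24 = 768 ≡ 30. So 24^11 ≡ 30 (mod 41).
Hence ψ⁻¹(24) = 30.

30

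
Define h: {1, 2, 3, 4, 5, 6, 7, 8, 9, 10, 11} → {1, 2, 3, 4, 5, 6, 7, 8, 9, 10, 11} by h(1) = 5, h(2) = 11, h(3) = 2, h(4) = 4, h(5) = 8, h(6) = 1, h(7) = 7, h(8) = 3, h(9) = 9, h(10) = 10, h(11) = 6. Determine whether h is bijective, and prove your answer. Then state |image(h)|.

The values 5, 11, 2, 4, 8, 1, 7, 3, 9, 10, 6 are a permutation of {1, 2, 3, 4, 5, 6, 7, 8, 9, 10, 11}: each element appears exactly once.
So h is injective and surjective, hence bijective.
The image of h is {1, 2, 3, 4, 5, 6, 7, 8, 9, 10, 11}, which has 11 elements.

11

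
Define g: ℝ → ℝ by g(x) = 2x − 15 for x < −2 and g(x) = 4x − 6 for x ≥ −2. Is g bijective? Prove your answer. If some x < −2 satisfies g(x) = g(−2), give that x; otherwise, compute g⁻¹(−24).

-9/2

Both pieces are strictly increasing (slopes 2 and 4), so each is injective on its own interval.
The left piece maps (−∞, −2) onto (−∞, −19); the right piece maps [−2, ∞) onto [−14, ∞).
The images leave a gap (−19 has no preimage), so g is not surjective, hence not bijective.
Because the two images are disjoint, no x < −2 has g(x) = g(−2), so we compute g⁻¹(−24): −24 lies in (−∞, −19), so solve 2x − 15 = −24: x = (−24 + 15)/2 = −9/2.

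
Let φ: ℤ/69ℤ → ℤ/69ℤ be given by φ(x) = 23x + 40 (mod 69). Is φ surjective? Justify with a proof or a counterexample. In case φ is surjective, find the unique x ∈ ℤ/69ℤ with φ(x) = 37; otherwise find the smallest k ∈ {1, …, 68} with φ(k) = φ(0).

3

Recall: surjectivity means every element of the codomain has a preimage under φ.
Since gcd(23, 69) = 23, we have 23x ≡ 0 (mod 23) for all x, so φ(x) ≡ 17 (mod 23).
But 0 ≢ 17 (mod 23), so 0 ∈ ℤ/69ℤ has no preimage. Hence φ is not surjective.
Since φ is not surjective, we find the least positive k with φ(k) = φ(0): this means 23k ≡ 0 (mod 69), i.e. 69 ∣ 23k. Since gcd(23, 69) = 23, dividing through by 23 this holds exactly when 3 ∣ k.
The smallest positive such k is 3.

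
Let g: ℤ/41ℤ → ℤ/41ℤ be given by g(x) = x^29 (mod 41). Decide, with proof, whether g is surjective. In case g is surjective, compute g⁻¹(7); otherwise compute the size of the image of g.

28

Since 41 is prime, the nonzero elements of ℤ/41ℤ form a cyclic group of order 40.
As gcd(29, 40) = 1, raising to the 29th power is a bijection on this group: if s^29 ≡ t^29 then (st^{−1})^29 = 1, and the only element of order dividing gcd(29, 40) = 1 is 1, so s = t.
With g(0) = 0 this makes g injective on all of ℤ/41ℤ, hence bijective (finite equal-size domain and codomain). In particular g is surjective.
Since g is surjective, we find the preimage of 7. The inverse of x ↦ x^29 on (ℤ/41ℤ)^× is x ↦ x^29, because 29·29 = 841 = 21·40 + 1 ≡ 1 (mod 40) and x^{40} = 1 for x ≠ 0 (Fermat). So g⁻¹(7) = 7^29 mod 41.
Repeated squaring mod 41: 7^1 ≡ 7, 7^2 ≡ 7² = 49 ≡ 8, 7^4 ≡ 8² = 64 ≡ 23, 7^8 ≡ 23² = 529 ≡ 37, 7^16 ≡ 37² = 1369 ≡ 16. Since 29 = 16 + 8 + 4 + 1, 7^29 ≡ 16·37·23·7: 16·37 = 592 ≡ 18, then 18·23 = 414 ≡ 4, then 4·7 = 28. So 7^29 ≡ 28 (mod 41).
Hence g⁻¹(7) = 28.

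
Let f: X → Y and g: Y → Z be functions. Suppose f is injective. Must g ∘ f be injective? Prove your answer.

not injective

No. Take X = Y = Z = {1, 2}, f = identity (injective), and g(x) = 1 for every x.
Then (g ∘ f)(1) = 1 = (g ∘ f)(2) with 1 ≠ 2, so g ∘ f is not injective.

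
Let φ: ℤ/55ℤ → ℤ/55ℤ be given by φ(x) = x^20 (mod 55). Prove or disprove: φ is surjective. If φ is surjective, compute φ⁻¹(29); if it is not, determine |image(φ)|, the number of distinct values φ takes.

φ(1) = 1^20 = 1.
φ(2): Repeated squaring mod 55: 2^1 ≡ 2, 2^2 ≡ 2² = 4, 2^4 ≡ 4² = 16, 2^8 ≡ 16² = 256 ≡ 36, 2^16 ≡ 36² = 1296 ≡ 31. Since 20 = 16 + 4, 2^20 ≡ 31·16: 31·16 = 496 ≡ 1. So 2^20 ≡ 1 (mod 55).
So φ(1) = φ(2) = 1 while 1 ≠ 2, thus φ is not injective.
A non-injective map from the 55-element set ℤ/55ℤ to itself takes at most 54 distinct values, so it cannot be surjective. Therefore φ is not surjective.
Since φ is not surjective, we determine |image(φ)|. Computing x^20 mod 55 for each x (by repeated squaring, reducing mod 55 at every step), the values φ(0), φ(1), …, φ(54) are: 0, 1, 1, 1, 1, 45, 1, 1, 1, 1, 45, 11, 1, 1, 1, 45, 1, 1, 1, 1, 45, 1, 11, 1, 1, 45, 1, 1, 1, 1, 45, 1, 1, 11, 1, 45, 1, 1, 1, 1, 45, 1, 1, 1, 11, 45, 1, 1, 1, 1, 45, 1, 1, 1, 1.
The distinct values are {0, 1, 11, 45}; there are 4 of them.

4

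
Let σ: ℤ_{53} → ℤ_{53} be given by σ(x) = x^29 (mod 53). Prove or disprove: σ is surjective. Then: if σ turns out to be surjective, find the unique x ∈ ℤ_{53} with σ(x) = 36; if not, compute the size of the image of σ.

15

Since 53 is prime, the nonzero elements of ℤ_{53} form a cyclic group of order 52.
As gcd(29, 52) = 1, raising to the 29th power is a bijection on this group: if s^29 ≡ t^29 then (st^{−1})^29 = 1, and the only element of order dividing gcd(29, 52) = 1 is 1, so s = t.
With σ(0) = 0 this makes σ injective on all of ℤ_{53}, hence bijective (finite equal-size domain and codomain). In particular σ is surjective.
Since σ is surjective, we find the preimage of 36. The inverse of x ↦ x^29 on (ℤ_{53})^× is x ↦ x^9, because 29·9 = 261 = 5·52 + 1 ≡ 1 (mod 52) and x^{52} = 1 for x ≠ 0 (Fermat). So σ⁻¹(36) = 36^9 mod 53.
Repeated squaring mod 53: 36^1 ≡ 36, 36^2 ≡ 36² = 1296 ≡ 24, 36^4 ≡ 24² = 576 ≡ 46, 36^8 ≡ 46² = 2116 ≡ 49. Since 9 = 8 + 1, 36^9 ≡ 49·36: 49·36 = 1764 ≡ 15. So 36^9 ≡ 15 (mod 53).
Hence σ⁻¹(36) = 15.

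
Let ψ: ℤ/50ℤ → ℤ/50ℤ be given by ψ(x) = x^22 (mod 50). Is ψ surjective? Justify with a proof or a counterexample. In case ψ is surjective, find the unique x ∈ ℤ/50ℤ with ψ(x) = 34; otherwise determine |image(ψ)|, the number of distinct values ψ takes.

22

ψ(0) = 0^22 = 0.
ψ(10): Repeated squaring mod 50: 10^1 ≡ 10, 10^2 ≡ 10² = 100 ≡ 0, 10^4 ≡ 0² = 0, 10^8 ≡ 0² = 0, 10^16 ≡ 0² = 0. Since 22 = 16 + 4 + 2, 10^22 ≡ 0·0·0: 0·0 = 0, then 0·0 = 0. So 10^22 ≡ 0 (mod 50).
So ψ(0) = ψ(10) = 0 while 0 ≠ 10, therefore ψ is not injective.
A non-injective map from the 50-element set ℤ/50ℤ to itself takes at most 49 distinct values, so it cannot be surjective. Thus ψ is not surjective.
Since ψ is not surjective, we determine |image(ψ)|. Computing x^22 mod 50 for each x (by repeated squaring, reducing mod 50 at every step), the values ψ(0), ψ(1), …, ψ(49) are: 0, 1, 4, 9, 16, 25, 36, 49, 14, 31, 0, 21, 44, 19, 46, 25, 6, 39, 24, 11, 0, 41, 34, 29, 26, 25, 26, 29, 34, 41, 0, 11, 24, 39, 6, 25, 46, 19, 44, 21, 0, 31, 14, 49, 36, 25, 16, 9, 4, 1.
The distinct values are {0, 1, 4, 6, 9, 11, 14, 16, 19, 21, 24, 25, 26, 29, 31, 34, 36, 39, 41, 44, 46, 49}; there are 22 of them.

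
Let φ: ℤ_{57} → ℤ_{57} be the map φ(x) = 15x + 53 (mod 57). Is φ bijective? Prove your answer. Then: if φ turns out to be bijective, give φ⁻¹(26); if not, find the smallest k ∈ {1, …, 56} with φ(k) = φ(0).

We have gcd(15, 57) = 3 > 1. Taking x_1 = 0 and x_2 = 19: φ(0) = 53 and φ(19) = 15·19 + 53 = 338 ≡ 53 (mod 57).
So φ(0) = φ(19) while 0 ≠ 19, so φ is not injective, hence not bijective.
Since φ is not bijective, we find the least positive k with φ(k) = φ(0): this means 15k ≡ 0 (mod 57), i.e. 57 ∣ 15k. Since gcd(15, 57) = 3, dividing through by 3 this holds exactly when 19 ∣ 5k, and as gcd(5, 19) = 1, exactly when 19 ∣ k.
The smallest positive such k is 19.

19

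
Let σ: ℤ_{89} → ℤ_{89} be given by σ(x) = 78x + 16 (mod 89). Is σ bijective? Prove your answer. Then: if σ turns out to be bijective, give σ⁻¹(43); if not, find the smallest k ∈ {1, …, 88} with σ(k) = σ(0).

38

By definition, σ is injective when σ(a) = σ(b) forces a = b.
If σ(a) = σ(b), then 78a ≡ 78b (mod 89). Because gcd(78, 89) = 1, we may cancel 78 to get a ≡ b (mod 89).
We now compute 78⁻¹ mod 89 explicitly. Euclid's algorithm: 89 = 1·78 + 11, 78 = 7·11 + 1; back-substituting gives 1 = 8·78 − 7·89, so 78⁻¹ ≡ 8 (mod 89).
Then y ↦ 8(y − 16) is a two-sided inverse to σ, so every y ∈ ℤ_{89} has a preimage.
Therefore σ is bijective.
Since σ is bijective, we find σ⁻¹(43): we need 78x ≡ 43 − 16 ≡ 27 (mod 89). Using 78⁻¹ = 8: x ≡ 8·27 = 216 = 2·89 + 38, so x = 38.
Check: σ(38) = 78·38 + 16 = 2980 = 33·89 + 43 ≡ 43 (mod 89).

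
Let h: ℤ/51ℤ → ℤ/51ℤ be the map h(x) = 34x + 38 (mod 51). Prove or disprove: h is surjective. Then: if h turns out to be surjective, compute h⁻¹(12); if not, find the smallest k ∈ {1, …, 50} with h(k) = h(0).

Since gcd(34, 51) = 17, we have 34x ≡ 0 (mod 17) for all x, so h(x) ≡ 4 (mod 17).
But 0 ≢ 4 (mod 17), so 0 ∈ ℤ/51ℤ has no preimage. Hence h is not surjective.
Since h is not surjective, we find the least positive k with h(k) = h(0): this means 34k ≡ 0 (mod 51), i.e. 51 ∣ 34k. Since gcd(34, 51) = 17, dividing through by 17 this holds exactly when 3 ∣ 2k, and as gcd(2, 3) = 1, exactly when 3 ∣ k.
The smallest positive such k is 3.

3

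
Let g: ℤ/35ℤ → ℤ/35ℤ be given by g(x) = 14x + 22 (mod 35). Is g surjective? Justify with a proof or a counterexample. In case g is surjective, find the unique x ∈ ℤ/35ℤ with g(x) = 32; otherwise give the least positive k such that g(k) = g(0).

5

Since gcd(14, 35) = 7, we have 14x ≡ 0 (mod 7) for all x, so g(x) ≡ 1 (mod 7).
But 0 ≢ 1 (mod 7), so 0 ∈ ℤ/35ℤ has no preimage. So g is not surjective.
Since g is not surjective, we find the least positive k with g(k) = g(0): this means 14k ≡ 0 (mod 35), i.e. 35 ∣ 14k. Since gcd(14, 35) = 7, dividing through by 7 this holds exactly when 5 ∣ 2k, and as gcd(2, 5) = 1, exactly when 5 ∣ k.
The smallest positive such k is 5.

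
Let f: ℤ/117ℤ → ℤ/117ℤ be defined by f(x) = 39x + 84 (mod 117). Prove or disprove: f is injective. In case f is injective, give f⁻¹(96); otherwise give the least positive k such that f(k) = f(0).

3

We have gcd(39, 117) = 39 > 1. Taking a = 0 and b = 3: f(0) = 84 and f(3) = 39·3 + 84 = 201 ≡ 84 (mod 117).
So f(0) = f(3) while 0 ≠ 3, thus f is not injective.
Since f is not injective, we find the least positive k with f(k) = f(0): this means 39k ≡ 0 (mod 117), i.e. 117 ∣ 39k. Since gcd(39, 117) = 39, dividing through by 39 this holds exactly when 3 ∣ k.
The smallest positive such k is 3.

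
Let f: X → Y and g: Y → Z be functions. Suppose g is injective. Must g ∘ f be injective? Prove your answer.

No. Take X = {1, 2}, Y = Z = {1, 2, 3, 4}, f(1) = f(2) = 1, and g = identity (injective).
Then (g ∘ f)(1) = (g ∘ f)(2) = 1 with 1 ≠ 2, so g ∘ f is not injective.

not injective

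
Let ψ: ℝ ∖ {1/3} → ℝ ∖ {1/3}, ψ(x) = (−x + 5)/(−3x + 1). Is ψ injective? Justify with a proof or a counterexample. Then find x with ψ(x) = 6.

Suppose ψ(u) = ψ(v). Cross-multiplying: (−u + 5)(−3v + 1) = (−v + 5)(−3u + 1).
Expanding both sides and cancelling the symmetric terms leaves 14·(u − v) = 0. Since 14 ≠ 0, u = v. Thus ψ is injective.
Solving ψ(x) = 6: cross-multiplying gives −x + 5 = 6(−3x + 1), which rearranges to 17x = 1, so x = 1/17.

1/17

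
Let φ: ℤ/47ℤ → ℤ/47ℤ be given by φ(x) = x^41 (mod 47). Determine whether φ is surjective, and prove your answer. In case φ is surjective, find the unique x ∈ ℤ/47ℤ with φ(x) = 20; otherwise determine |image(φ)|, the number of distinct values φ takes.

Since 47 is prime, the nonzero elements of ℤ/47ℤ form a cyclic group of order 46.
As gcd(41, 46) = 1, raising to the 41st power is a bijection on this group: if a^41 ≡ b^41 then (ab^{−1})^41 = 1, and the only element of order dividing gcd(41, 46) = 1 is 1, so a = b.
With φ(0) = 0 this makes φ injective on all of ℤ/47ℤ, hence bijective (finite equal-size domain and codomain). In particular φ is surjective.
Since φ is surjective, we find the preimage of 20. The inverse of x ↦ x^41 on (ℤ/47ℤ)^× is x ↦ x^9, because 41·9 = 369 = 8·46 + 1 ≡ 1 (mod 46) and x^{46} = 1 for x ≠ 0 (Fermat). So φ⁻¹(20) = 20^9 mod 47.
Repeated squaring mod 47: 20^1 ≡ 20, 20^2 ≡ 20² = 400 ≡ 24, 20^4 ≡ 24² = 576 ≡ 12, 20^8 ≡ 12² = 144 ≡ 3. Since 9 = 8 + 1, 20^9 ≡ 3·20: 3·20 = 60 ≡ 13. So 20^9 ≡ 13 (mod 47).
Hence φ⁻¹(20) = 13.

13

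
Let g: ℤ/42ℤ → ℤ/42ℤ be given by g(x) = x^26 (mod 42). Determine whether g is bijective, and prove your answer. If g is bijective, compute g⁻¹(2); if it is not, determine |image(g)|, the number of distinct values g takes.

g(4): Repeated squaring mod 42: 4^1 ≡ 4, 4^2 ≡ 4² = 16, 4^4 ≡ 16² = 256 ≡ 4, 4^8 ≡ 4² = 16, 4^16 ≡ 16² = 256 ≡ 4. Since 26 = 16 + 8 + 2, 4^26 ≡ 4·16·16: 4·16 = 64 ≡ 22, then 22·16 = 352 ≡ 16. So 4^26 ≡ 16 (mod 42).
g(10): Repeated squaring mod 42: 10^1 ≡ 10, 10^2 ≡ 10² = 100 ≡ 16, 10^4 ≡ 16² = 256 ≡ 4, 10^8 ≡ 4² = 16, 10^16 ≡ 16² = 256 ≡ 4. Since 26 = 16 + 8 + 2, 10^26 ≡ 4·16·16: 4·16 = 64 ≡ 22, then 22·16 = 352 ≡ 16. So 10^26 ≡ 16 (mod 42).
So g(4) = g(10) = 16 while 4 ≠ 10, therefore g is not injective, hence not bijective.
Since g is not bijective, we determine |image(g)|. Computing x^26 mod 42 for each x (by repeated squaring, reducing mod 42 at every step), the values g(0), g(1), …, g(41) are: 0, 1, 4, 9, 16, 25, 36, 7, 22, 39, 16, 37, 18, 1, 28, 15, 4, 37, 30, 25, 22, 21, 22, 25, 30, 37, 4, 15, 28, 1, 18, 37, 16, 39, 22, 7, 36, 25, 16, 9, 4, 1.
The distinct values are {0, 1, 4, 7, 9, 15, 16, 18, 21, 22, 25, 28, 30, 36, 37, 39}; there are 16 of them.

16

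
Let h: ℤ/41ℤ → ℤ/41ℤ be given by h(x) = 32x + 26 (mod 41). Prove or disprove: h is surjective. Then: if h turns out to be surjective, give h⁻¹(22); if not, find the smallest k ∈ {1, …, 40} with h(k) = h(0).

By definition, h is surjective if every y in the codomain equals h(x) for some x in the domain.
Since gcd(32, 41) = 1, 32 is invertible modulo 41. Euclid's algorithm: 41 = 1·32 + 9, 32 = 3·9 + 5, 9 = 1·5 + 4, 5 = 1·4 + 1; back-substituting gives 1 = 9·32 − 7·41, so 32⁻¹ ≡ 9 (mod 41).
Then y ↦ 9(y − 26) is a two-sided inverse to h, so every y ∈ ℤ/41ℤ has a preimage.
So h is surjective.
Since h is surjective, we find h⁻¹(22): we need 32x ≡ 22 − 26 ≡ 37 (mod 41). Using 32⁻¹ = 9: x ≡ 9·37 = 333 = 8·41 + 5, so x = 5.
Check: h(5) = 32·5 + 26 = 186 = 4·41 + 22 ≡ 22 (mod 41).

5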